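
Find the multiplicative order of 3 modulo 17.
16

17 is prime, so ord(3) divides φ(17) = 16.
Divisors of 16: 1, 2, 4, 8, 16.
Repeated squaring: 3^1 ≡ 3, 3^2 ≡ 9, 3^4 ≡ 13, 3^8 ≡ 16, 3^16 ≡ 1 (mod 17).
Test 3^d mod 17 for each divisor d in increasing order:
3^1 ≡ 3
3^2 ≡ 9
3^4 ≡ 13
3^8 ≡ 16
3^16 ≡ 1  ← first divisor giving 1
The order is 16.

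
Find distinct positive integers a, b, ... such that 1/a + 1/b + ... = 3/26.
1/9 + 1/234

Greedy algorithm:
3/26: ceiling(26/3) = 9, use 1/9
1/234: ceiling(234/1) = 234, use 1/234
Result: 3/26 = 1/9 + 1/234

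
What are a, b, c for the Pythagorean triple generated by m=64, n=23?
(3567, 2944, 4625)

Euclid's formula: a = m² - n², b = 2mn, c = m² + n²
m = 64, n = 23
a = 64² - 23² = 4096 - 529 = 3567
b = 2 × 64 × 23 = 2944
c = 64² + 23² = 4096 + 529 = 4625
Verification: 3567² + 2944² = 12723489 + 8667136 = 21390625 = 4625² ✓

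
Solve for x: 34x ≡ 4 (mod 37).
x ≡ 11 (mod 37)

gcd(34, 37) = 1, which divides 4, so solutions exist.
Find 34^(-1) mod 37 by the extended Euclidean algorithm:
37 = 1 × 34 + 3  ⟹  3 = (1)·37 + (-1)·34
34 = 11 × 3 + 1  ⟹  1 = (-11)·37 + (12)·34
So (12)·34 ≡ 1 (mod 37), i.e. 34^(-1) ≡ 12 (mod 37).
x ≡ 12 × 4 = 48 ≡ 11 (mod 37).
Check: 34 × 11 = 374 ≡ 4 (mod 37).
Unique solution: x ≡ 11 (mod 37)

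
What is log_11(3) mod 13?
4

Baby-step giant-step with step n = ⌈√13⌉ = 4.
Baby steps 11^j mod 13 (j:value) for j=0..3: 0:1, 1:11, 2:4, 3:5.
Giant-step multiplier: 11^(-4) ≡ 11^(12-4) = 11^8 ≡ 9 (mod 13).
Giant steps γ_i = 3·9^i mod 13: γ_0=3, γ_1=1 (in table at j=0).
x = i·n + j = 1·4 + 0 = 4.
Check: 11^4 ≡ 3 (mod 13).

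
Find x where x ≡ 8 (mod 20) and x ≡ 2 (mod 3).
8

Using Chinese Remainder Theorem:
M = 20 × 3 = 60
M1 = 3, M2 = 20
y1 = 3^(-1) mod 20 = 7
y2 = 20^(-1) mod 3 = 2
x = (8×3×7 + 2×20×2) mod 60 = 8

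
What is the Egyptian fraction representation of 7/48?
1/7 + 1/336

Greedy algorithm:
7/48: ceiling(48/7) = 7, use 1/7
1/336: ceiling(336/1) = 336, use 1/336
Result: 7/48 = 1/7 + 1/336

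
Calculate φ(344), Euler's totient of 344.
168

344 = 2^3 × 43
φ(n) = n × ∏(1 - 1/p) for each prime p dividing n
φ(344) = 344 × (1 - 1/2) × (1 - 1/43) = 168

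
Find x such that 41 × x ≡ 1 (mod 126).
83

gcd(41, 126) = 1, so the inverse exists.
Extended Euclidean algorithm on (126, 41):
126 = 3 × 41 + 3  ⟹  3 = (1)·126 + (-3)·41
41 = 13 × 3 + 2  ⟹  2 = (-13)·126 + (40)·41
3 = 1 × 2 + 1  ⟹  1 = (14)·126 + (-43)·41
So (-43)·41 ≡ 1 (mod 126), i.e. 41^(-1) ≡ -43 ≡ 83 (mod 126).
Check: 41 × 83 = 3403 ≡ 1 (mod 126)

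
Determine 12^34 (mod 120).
24

Repeated squaring. Binary of 34 = 100010.
12^1 ≡ 12 (mod 120); 12^2 ≡ 24 (mod 120); 12^4 ≡ 96 (mod 120); 12^8 ≡ 96 (mod 120); 12^16 ≡ 96 (mod 120); 12^32 ≡ 96 (mod 120)
12^34 = 12^2 × 12^32 ≡ 24 (mod 120)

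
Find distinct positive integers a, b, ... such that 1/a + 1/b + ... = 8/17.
1/3 + 1/8 + 1/82 + 1/16728

Greedy algorithm:
8/17: ceiling(17/8) = 3, use 1/3
7/51: ceiling(51/7) = 8, use 1/8
5/408: ceiling(408/5) = 82, use 1/82
1/16728: ceiling(16728/1) = 16728, use 1/16728
Result: 8/17 = 1/3 + 1/8 + 1/82 + 1/16728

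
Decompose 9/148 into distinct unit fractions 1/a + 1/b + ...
1/17 + 1/504 + 1/317016

Greedy algorithm:
9/148: ceiling(148/9) = 17, use 1/17
5/2516: ceiling(2516/5) = 504, use 1/504
1/317016: ceiling(317016/1) = 317016, use 1/317016
Result: 9/148 = 1/17 + 1/504 + 1/317016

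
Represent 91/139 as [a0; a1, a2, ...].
[0; 1, 1, 1, 8, 1, 1, 2]

Euclidean algorithm steps:
91 = 0 × 139 + 91
139 = 1 × 91 + 48
91 = 1 × 48 + 43
48 = 1 × 43 + 5
43 = 8 × 5 + 3
5 = 1 × 3 + 2
3 = 1 × 2 + 1
2 = 2 × 1 + 0
Continued fraction: [0; 1, 1, 1, 8, 1, 1, 2]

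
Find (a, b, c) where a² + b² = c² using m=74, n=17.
(5187, 2516, 5765)

Euclid's formula: a = m² - n², b = 2mn, c = m² + n²
m = 74, n = 17
a = 74² - 17² = 5476 - 289 = 5187
b = 2 × 74 × 17 = 2516
c = 74² + 17² = 5476 + 289 = 5765
Verification: 5187² + 2516² = 26904969 + 6330256 = 33235225 = 5765² ✓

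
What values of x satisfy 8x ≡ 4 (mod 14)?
x ≡ 4 (mod 7)

gcd(8, 14) = 2, which divides 4, so solutions exist.
Divide through by 2: 4x ≡ 2 (mod 7).
Find 4^(-1) mod 7 by the extended Euclidean algorithm:
7 = 1 × 4 + 3  ⟹  3 = (1)·7 + (-1)·4
4 = 1 × 3 + 1  ⟹  1 = (-1)·7 + (2)·4
So (2)·4 ≡ 1 (mod 7), i.e. 4^(-1) ≡ 2 (mod 7).
x ≡ 2 × 2 = 4 ≡ 4 (mod 7).
Check: 8 × 4 = 32 ≡ 4 (mod 14).
x ≡ 4 (mod 7), giving 2 solutions mod 14.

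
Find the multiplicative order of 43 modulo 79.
78

79 is prime, so ord(43) divides φ(79) = 78.
Divisors of 78: 1, 2, 3, 6, 13, 26, 39, 78.
Repeated squaring: 43^1 ≡ 43, 43^2 ≡ 32, 43^4 ≡ 76, 43^8 ≡ 9, 43^16 ≡ 2, 43^32 ≡ 4, 43^64 ≡ 16 (mod 79).
Test 43^d mod 79 for each divisor d in increasing order:
43^1 ≡ 43
43^2 ≡ 32
43^3 = 43^2·43^1 ≡ 33
43^6 = 43^4·43^2 ≡ 62
43^13 = 43^8·43^4·43^1 ≡ 24
43^26 = 43^16·43^8·43^2 ≡ 23
43^39 = 43^32·43^4·43^2·43^1 ≡ 78
43^78 = 43^64·43^8·43^4·43^2 ≡ 1  ← first divisor giving 1
The order is 78.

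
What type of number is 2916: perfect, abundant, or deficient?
abundant

Proper divisors of 2916: sum = 1 + 2 + 3 + 4 + 6 + 9 + 12 + 18 + ... + 486 + 729 + 972 + 1458 (20 divisors) = 4735
Since 4735 > 2916, 2916 is abundant.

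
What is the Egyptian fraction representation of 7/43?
1/7 + 1/51 + 1/3071 + 1/11785731 + 1/185204595153417

Greedy algorithm:
7/43: ceiling(43/7) = 7, use 1/7
6/301: ceiling(301/6) = 51, use 1/51
5/15351: ceiling(15351/5) = 3071, use 1/3071
4/47142921: ceiling(47142921/4) = 11785731, use 1/11785731
1/185204595153417: ceiling(185204595153417/1) = 185204595153417, use 1/185204595153417
Result: 7/43 = 1/7 + 1/51 + 1/3071 + 1/11785731 + 1/185204595153417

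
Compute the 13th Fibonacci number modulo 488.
233

Matrix identity: Q^n = [[F_(n+1), F_n], [F_n, F_(n-1)]] with Q = [[1,1],[1,0]].
n = 13 = 1101₂. Square-and-multiply, entries mod 488:
Q^1 = [[1,1],[1,0]]
Q^3 = (Q^1)²·Q = [[3,2],[2,1]]
Q^6 = (Q^3)² = [[13,8],[8,5]]
Q^13 = (Q^6)²·Q = [[377,233],[233,144]]
F_13 mod 488 = Q^13[0][1] = 233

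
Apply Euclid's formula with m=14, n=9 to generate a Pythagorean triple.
(115, 252, 277)

Euclid's formula: a = m² - n², b = 2mn, c = m² + n²
m = 14, n = 9
a = 14² - 9² = 196 - 81 = 115
b = 2 × 14 × 9 = 252
c = 14² + 9² = 196 + 81 = 277
Verification: 115² + 252² = 13225 + 63504 = 76729 = 277² ✓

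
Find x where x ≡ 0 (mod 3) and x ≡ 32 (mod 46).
78

Using Chinese Remainder Theorem:
M = 3 × 46 = 138
M1 = 46, M2 = 3
y1 = 46^(-1) mod 3 = 1
y2 = 3^(-1) mod 46 = 31
x = (0×46×1 + 32×3×31) mod 138 = 78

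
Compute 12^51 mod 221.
181

Repeated squaring. Binary of 51 = 110011.
12^1 ≡ 12 (mod 221); 12^2 ≡ 144 (mod 221); 12^4 ≡ 183 (mod 221); 12^8 ≡ 118 (mod 221); 12^16 ≡ 1 (mod 221); 12^32 ≡ 1 (mod 221)
12^51 = 12^1 × 12^2 × 12^16 × 12^32 ≡ 181 (mod 221)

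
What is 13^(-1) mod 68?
21

gcd(13, 68) = 1, so the inverse exists.
Extended Euclidean algorithm on (68, 13):
68 = 5 × 13 + 3  ⟹  3 = (1)·68 + (-5)·13
13 = 4 × 3 + 1  ⟹  1 = (-4)·68 + (21)·13
So (21)·13 ≡ 1 (mod 68), i.e. 13^(-1) ≡ 21 (mod 68).
Check: 13 × 21 = 273 ≡ 1 (mod 68)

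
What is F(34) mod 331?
88

Matrix identity: Q^n = [[F_(n+1), F_n], [F_n, F_(n-1)]] with Q = [[1,1],[1,0]].
n = 34 = 100010₂. Square-and-multiply, entries mod 331:
Q^1 = [[1,1],[1,0]]
Q^2 = (Q^1)² = [[2,1],[1,1]]
Q^4 = (Q^2)² = [[5,3],[3,2]]
Q^8 = (Q^4)² = [[34,21],[21,13]]
Q^17 = (Q^8)²·Q = [[267,273],[273,325]]
Q^34 = (Q^17)² = [[178,88],[88,90]]
F_34 mod 331 = Q^34[0][1] = 88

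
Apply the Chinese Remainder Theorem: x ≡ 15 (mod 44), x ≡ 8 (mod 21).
323

Using Chinese Remainder Theorem:
M = 44 × 21 = 924
M1 = 21, M2 = 44
y1 = 21^(-1) mod 44 = 21
y2 = 44^(-1) mod 21 = 11
x = (15×21×21 + 8×44×11) mod 924 = 323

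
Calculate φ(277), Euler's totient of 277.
276

277 = 277
φ(n) = n × ∏(1 - 1/p) for each prime p dividing n
φ(277) = 277 × (1 - 1/277) = 276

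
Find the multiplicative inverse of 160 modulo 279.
211

gcd(160, 279) = 1, so the inverse exists.
Extended Euclidean algorithm on (279, 160):
279 = 1 × 160 + 119  ⟹  119 = (1)·279 + (-1)·160
160 = 1 × 119 + 41  ⟹  41 = (-1)·279 + (2)·160
119 = 2 × 41 + 37  ⟹  37 = (3)·279 + (-5)·160
41 = 1 × 37 + 4  ⟹  4 = (-4)·279 + (7)·160
37 = 9 × 4 + 1  ⟹  1 = (39)·279 + (-68)·160
So (-68)·160 ≡ 1 (mod 279), i.e. 160^(-1) ≡ -68 ≡ 211 (mod 279).
Check: 160 × 211 = 33760 ≡ 1 (mod 279)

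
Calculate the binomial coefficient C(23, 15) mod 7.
6

Using Lucas' theorem:
Write n=23 and k=15 in base 7:
n in base 7: [3, 2]
k in base 7: [2, 1]
C(23,15) mod 7 = ∏ C(n_i, k_i) mod 7
Digit binomials (mod 7): C(3,2) = 3; C(2,1) = 2
Product: 3 × 2 = 6 ≡ 6 (mod 7)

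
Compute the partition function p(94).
92669720

p(n) counts ways to write n as a sum of positive integers (order ignored).
Euler's pentagonal recurrence: p(k) = p(k-1) + p(k-2) - p(k-5) - p(k-7) + p(k-12) + p(k-15) - ... (offsets j(3j∓1)/2, signs ++--, p(0)=1, p(<0)=0).
DP table for k = 0..93: p(0)=1, p(1)=1, p(2)=2, p(3)=3, p(4)=5, p(5)=7, p(6)=11, p(7)=15, p(8)=22, p(9)=30, p(10)=42, p(11)=56, p(12)=77, p(13)=101, p(14)=135, p(15)=176, p(16)=231, p(17)=297, p(18)=385, p(19)=490, p(20)=627, p(21)=792, p(22)=1002, p(23)=1255, p(24)=1575, p(25)=1958, p(26)=2436, p(27)=3010, p(28)=3718, p(29)=4565, p(30)=5604, p(31)=6842, p(32)=8349, p(33)=10143, p(34)=12310, p(35)=14883, p(36)=17977, p(37)=21637, p(38)=26015, p(39)=31185, p(40)=37338, p(41)=44583, p(42)=53174, p(43)=63261, p(44)=75175, p(45)=89134, p(46)=105558, p(47)=124754, p(48)=147273, p(49)=173525, p(50)=204226, p(51)=239943, p(52)=281589, p(53)=329931, p(54)=386155, p(55)=451276, p(56)=526823, p(57)=614154, p(58)=715220, p(59)=831820, p(60)=966467, p(61)=1121505, p(62)=1300156, p(63)=1505499, p(64)=1741630, p(65)=2012558, p(66)=2323520, p(67)=2679689, p(68)=3087735, p(69)=3554345, p(70)=4087968, p(71)=4697205, p(72)=5392783, p(73)=6185689, p(74)=7089500, p(75)=8118264, p(76)=9289091, p(77)=10619863, p(78)=12132164, p(79)=13848650, p(80)=15796476, p(81)=18004327, p(82)=20506255, p(83)=23338469, p(84)=26543660, p(85)=30167357, p(86)=34262962, p(87)=38887673, p(88)=44108109, p(89)=49995925, p(90)=56634173, p(91)=64112359, p(92)=72533807, p(93)=82010177.
Final step: p(94) = p(93) + p(92) - p(89) - p(87) + p(82) + p(79) - p(72) - p(68) + p(59) + p(54) - p(43) - p(37) + p(24) + p(17) - p(2)
= 82010177 + 72533807 - 49995925 - 38887673 + 20506255 + 13848650 - 5392783 - 3087735 + 831820 + 386155 - 63261 - 21637 + 1575 + 297 - 2
= 92669720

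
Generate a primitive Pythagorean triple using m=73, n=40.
(3729, 5840, 6929)

Euclid's formula: a = m² - n², b = 2mn, c = m² + n²
m = 73, n = 40
a = 73² - 40² = 5329 - 1600 = 3729
b = 2 × 73 × 40 = 5840
c = 73² + 40² = 5329 + 1600 = 6929
Verification: 3729² + 5840² = 13905441 + 34105600 = 48011041 = 6929² ✓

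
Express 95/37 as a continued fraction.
[2; 1, 1, 3, 5]

Euclidean algorithm steps:
95 = 2 × 37 + 21
37 = 1 × 21 + 16
21 = 1 × 16 + 5
16 = 3 × 5 + 1
5 = 5 × 1 + 0
Continued fraction: [2; 1, 1, 3, 5]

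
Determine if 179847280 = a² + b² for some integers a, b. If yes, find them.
Not possible

Factorization: 179847280 = 2^4 × 5 × 131^3
By Fermat: n is sum of two squares iff every prime p ≡ 3 (mod 4) appears to even power.
Prime(s) ≡ 3 (mod 4) with odd exponent: [(131, 3)]
Therefore 179847280 cannot be expressed as a² + b².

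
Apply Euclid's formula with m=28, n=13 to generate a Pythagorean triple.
(615, 728, 953)

Euclid's formula: a = m² - n², b = 2mn, c = m² + n²
m = 28, n = 13
a = 28² - 13² = 784 - 169 = 615
b = 2 × 28 × 13 = 728
c = 28² + 13² = 784 + 169 = 953
Verification: 615² + 728² = 378225 + 529984 = 908209 = 953² ✓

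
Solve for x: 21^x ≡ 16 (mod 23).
4

Baby-step giant-step with step n = ⌈√23⌉ = 5.
Baby steps 21^j mod 23 (j:value) for j=0..4: 0:1, 1:21, 2:4, 3:15, 4:16.
h = 16 is already in the table at j=4, so x = 4.
Check: 21^4 ≡ 16 (mod 23).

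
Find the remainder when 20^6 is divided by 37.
27

Repeated squaring. Binary of 6 = 110.
20^1 ≡ 20 (mod 37); 20^2 ≡ 30 (mod 37); 20^4 ≡ 12 (mod 37)
20^6 = 20^2 × 20^4 ≡ 27 (mod 37)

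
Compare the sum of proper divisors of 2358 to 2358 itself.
abundant

Proper divisors of 2358: sum = 1 + 2 + 3 + 6 + 9 + 18 + 131 + 262 + 393 + 786 + 1179 = 2790
Since 2790 > 2358, 2358 is abundant.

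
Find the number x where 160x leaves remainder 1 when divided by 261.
31

gcd(160, 261) = 1, so the inverse exists.
Extended Euclidean algorithm on (261, 160):
261 = 1 × 160 + 101  ⟹  101 = (1)·261 + (-1)·160
160 = 1 × 101 + 59  ⟹  59 = (-1)·261 + (2)·160
101 = 1 × 59 + 42  ⟹  42 = (2)·261 + (-3)·160
59 = 1 × 42 + 17  ⟹  17 = (-3)·261 + (5)·160
42 = 2 × 17 + 8  ⟹  8 = (8)·261 + (-13)·160
17 = 2 × 8 + 1  ⟹  1 = (-19)·261 + (31)·160
So (31)·160 ≡ 1 (mod 261), i.e. 160^(-1) ≡ 31 (mod 261).
Check: 160 × 31 = 4960 ≡ 1 (mod 261)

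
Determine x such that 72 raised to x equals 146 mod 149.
77

Baby-step giant-step with step n = ⌈√149⌉ = 13.
Baby steps 72^j mod 149 (j:value) for j=0..12: 0:1, 1:72, 2:118, 3:3, 4:67, 5:56, 6:9, 7:52, 8:19, 9:27, 10:7, 11:57, 12:81.
Giant-step multiplier: 72^(-13) ≡ 72^(148-13) = 72^135 ≡ 71 (mod 149).
Giant steps γ_i = 146·71^i mod 149: γ_0=146, γ_1=85, γ_2=75, γ_3=110, γ_4=62, γ_5=81 (in table at j=12).
x = i·n + j = 5·13 + 12 = 77.
Check: 72^77 ≡ 146 (mod 149).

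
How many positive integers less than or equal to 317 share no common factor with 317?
316

317 = 317
φ(n) = n × ∏(1 - 1/p) for each prime p dividing n
φ(317) = 317 × (1 - 1/317) = 316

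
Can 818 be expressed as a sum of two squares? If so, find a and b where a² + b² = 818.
17² + 23² (a=17, b=23)

Factorization: 818 = 2 × 409
By Fermat: n is sum of two squares iff every prime p ≡ 3 (mod 4) appears to even power.
All primes ≡ 3 (mod 4) appear to even power.
Search a = 0, 1, 2, … for 818 - a² a perfect square: first hit at a = 17: 818 - 289 = 529 = 23².
818 = 17² + 23² = 289 + 529 ✓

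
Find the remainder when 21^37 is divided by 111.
21

Repeated squaring. Binary of 37 = 100101.
21^1 ≡ 21 (mod 111); 21^2 ≡ 108 (mod 111); 21^4 ≡ 9 (mod 111); 21^8 ≡ 81 (mod 111); 21^16 ≡ 12 (mod 111); 21^32 ≡ 33 (mod 111)
21^37 = 21^1 × 21^4 × 21^32 ≡ 21 (mod 111)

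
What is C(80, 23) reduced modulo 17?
7

Using Lucas' theorem:
Write n=80 and k=23 in base 17:
n in base 17: [4, 12]
k in base 17: [1, 6]
C(80,23) mod 17 = ∏ C(n_i, k_i) mod 17
Digit binomials (mod 17): C(4,1) = 4; C(12,6) = 924 ≡ 6
Product: 4 × 6 = 24 ≡ 7 (mod 17)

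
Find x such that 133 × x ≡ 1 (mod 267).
265

gcd(133, 267) = 1, so the inverse exists.
Extended Euclidean algorithm on (267, 133):
267 = 2 × 133 + 1  ⟹  1 = (1)·267 + (-2)·133
So (-2)·133 ≡ 1 (mod 267), i.e. 133^(-1) ≡ -2 ≡ 265 (mod 267).
Check: 133 × 265 = 35245 ≡ 1 (mod 267)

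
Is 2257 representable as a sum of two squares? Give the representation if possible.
24² + 41² (a=24, b=41)

Factorization: 2257 = 37 × 61
By Fermat: n is sum of two squares iff every prime p ≡ 3 (mod 4) appears to even power.
All primes ≡ 3 (mod 4) appear to even power.
Search a = 0, 1, 2, … for 2257 - a² a perfect square: first hit at a = 24: 2257 - 576 = 1681 = 41².
2257 = 24² + 41² = 576 + 1681 ✓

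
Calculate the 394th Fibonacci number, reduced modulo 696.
175

Matrix identity: Q^n = [[F_(n+1), F_n], [F_n, F_(n-1)]] with Q = [[1,1],[1,0]].
n = 394 = 110001010₂. Square-and-multiply, entries mod 696:
Q^1 = [[1,1],[1,0]]
Q^3 = (Q^1)²·Q = [[3,2],[2,1]]
Q^6 = (Q^3)² = [[13,8],[8,5]]
Q^12 = (Q^6)² = [[233,144],[144,89]]
Q^24 = (Q^12)² = [[553,432],[432,121]]
Q^49 = (Q^24)²·Q = [[601,361],[361,240]]
Q^98 = (Q^49)² = [[146,145],[145,1]]
Q^197 = (Q^98)²·Q = [[320,581],[581,435]]
Q^394 = (Q^197)² = [[89,175],[175,610]]
F_394 mod 696 = Q^394[0][1] = 175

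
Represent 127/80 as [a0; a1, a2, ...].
[1; 1, 1, 2, 2, 1, 4]

Euclidean algorithm steps:
127 = 1 × 80 + 47
80 = 1 × 47 + 33
47 = 1 × 33 + 14
33 = 2 × 14 + 5
14 = 2 × 5 + 4
5 = 1 × 4 + 1
4 = 4 × 1 + 0
Continued fraction: [1; 1, 1, 2, 2, 1, 4]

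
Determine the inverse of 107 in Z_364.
347

gcd(107, 364) = 1, so the inverse exists.
Extended Euclidean algorithm on (364, 107):
364 = 3 × 107 + 43  ⟹  43 = (1)·364 + (-3)·107
107 = 2 × 43 + 21  ⟹  21 = (-2)·364 + (7)·107
43 = 2 × 21 + 1  ⟹  1 = (5)·364 + (-17)·107
So (-17)·107 ≡ 1 (mod 364), i.e. 107^(-1) ≡ -17 ≡ 347 (mod 364).
Check: 107 × 347 = 37129 ≡ 1 (mod 364)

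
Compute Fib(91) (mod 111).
92

Matrix identity: Q^n = [[F_(n+1), F_n], [F_n, F_(n-1)]] with Q = [[1,1],[1,0]].
n = 91 = 1011011₂. Square-and-multiply, entries mod 111:
Q^1 = [[1,1],[1,0]]
Q^2 = (Q^1)² = [[2,1],[1,1]]
Q^5 = (Q^2)²·Q = [[8,5],[5,3]]
Q^11 = (Q^5)²·Q = [[33,89],[89,55]]
Q^22 = (Q^11)² = [[19,62],[62,68]]
Q^45 = (Q^22)²·Q = [[53,98],[98,66]]
Q^91 = (Q^45)²·Q = [[99,92],[92,7]]
F_91 mod 111 = Q^91[0][1] = 92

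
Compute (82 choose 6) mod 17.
11

Using Lucas' theorem:
Write n=82 and k=6 in base 17:
n in base 17: [4, 14]
k in base 17: [0, 6]
C(82,6) mod 17 = ∏ C(n_i, k_i) mod 17
Digit binomials (mod 17): C(4,0) = 1; C(14,6) = 3003 ≡ 11
Product: 1 × 11 = 11 ≡ 11 (mod 17)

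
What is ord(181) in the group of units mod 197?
98

197 is prime, so ord(181) divides φ(197) = 196.
Divisors of 196: 1, 2, 4, 7, 14, 28, 49, 98, 196.
Repeated squaring: 181^1 ≡ 181, 181^2 ≡ 59, 181^4 ≡ 132, 181^8 ≡ 88, 181^16 ≡ 61, 181^32 ≡ 175, 181^64 ≡ 90, 181^128 ≡ 23 (mod 197).
Test 181^d mod 197 for each divisor d in increasing order:
181^1 ≡ 181
181^2 ≡ 59
181^4 ≡ 132
181^7 = 181^4·181^2·181^1 ≡ 93
181^14 = 181^8·181^4·181^2 ≡ 178
181^28 = 181^16·181^8·181^4 ≡ 164
181^49 = 181^32·181^16·181^1 ≡ 196
181^98 = 181^64·181^32·181^2 ≡ 1  ← first divisor giving 1
The order is 98.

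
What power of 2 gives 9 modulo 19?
8

Baby-step giant-step with step n = ⌈√19⌉ = 5.
Baby steps 2^j mod 19 (j:value) for j=0..4: 0:1, 1:2, 2:4, 3:8, 4:16.
Giant-step multiplier: 2^(-5) ≡ 2^(18-5) = 2^13 ≡ 3 (mod 19).
Giant steps γ_i = 9·3^i mod 19: γ_0=9, γ_1=8 (in table at j=3).
x = i·n + j = 1·5 + 3 = 8.
Check: 2^8 ≡ 9 (mod 19).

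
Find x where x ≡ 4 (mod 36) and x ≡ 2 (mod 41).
904

Using Chinese Remainder Theorem:
M = 36 × 41 = 1476
M1 = 41, M2 = 36
y1 = 41^(-1) mod 36 = 29
y2 = 36^(-1) mod 41 = 8
x = (4×41×29 + 2×36×8) mod 1476 = 904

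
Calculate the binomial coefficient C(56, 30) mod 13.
6

Using Lucas' theorem:
Write n=56 and k=30 in base 13:
n in base 13: [4, 4]
k in base 13: [2, 4]
C(56,30) mod 13 = ∏ C(n_i, k_i) mod 13
Digit binomials (mod 13): C(4,2) = 6; C(4,4) = 1
Product: 6 × 1 = 6 ≡ 6 (mod 13)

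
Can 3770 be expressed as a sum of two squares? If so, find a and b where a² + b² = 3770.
7² + 61² (a=7, b=61)

Factorization: 3770 = 2 × 5 × 13 × 29
By Fermat: n is sum of two squares iff every prime p ≡ 3 (mod 4) appears to even power.
All primes ≡ 3 (mod 4) appear to even power.
Search a = 0, 1, 2, … for 3770 - a² a perfect square: first hit at a = 7: 3770 - 49 = 3721 = 61².
3770 = 7² + 61² = 49 + 3721 ✓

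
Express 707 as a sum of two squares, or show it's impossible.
Not possible

Factorization: 707 = 7 × 101
By Fermat: n is sum of two squares iff every prime p ≡ 3 (mod 4) appears to even power.
Prime(s) ≡ 3 (mod 4) with odd exponent: [(7, 1)]
Therefore 707 cannot be expressed as a² + b².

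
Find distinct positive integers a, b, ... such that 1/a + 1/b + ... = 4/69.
1/18 + 1/414

Greedy algorithm:
4/69: ceiling(69/4) = 18, use 1/18
1/414: ceiling(414/1) = 414, use 1/414
Result: 4/69 = 1/18 + 1/414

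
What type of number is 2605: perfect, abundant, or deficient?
deficient

Proper divisors of 2605: sum = 1 + 5 + 521 = 527
Since 527 < 2605, 2605 is deficient.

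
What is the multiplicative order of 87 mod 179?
89

179 is prime, so ord(87) divides φ(179) = 178.
Divisors of 178: 1, 2, 89, 178.
Repeated squaring: 87^1 ≡ 87, 87^2 ≡ 51, 87^4 ≡ 95, 87^8 ≡ 75, 87^16 ≡ 76, 87^32 ≡ 48, 87^64 ≡ 156, 87^128 ≡ 171 (mod 179).
Test 87^d mod 179 for each divisor d in increasing order:
87^1 ≡ 87
87^2 ≡ 51
87^89 = 87^64·87^16·87^8·87^1 ≡ 1  ← first divisor giving 1
The order is 89.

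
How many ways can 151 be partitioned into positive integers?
45060624582

p(n) counts ways to write n as a sum of positive integers (order ignored).
Euler's pentagonal recurrence: p(k) = p(k-1) + p(k-2) - p(k-5) - p(k-7) + p(k-12) + p(k-15) - ... (offsets j(3j∓1)/2, signs ++--, p(0)=1, p(<0)=0).
DP table for k = 0..150: p(0)=1, p(1)=1, p(2)=2, p(3)=3, p(4)=5, p(5)=7, p(6)=11, p(7)=15, p(8)=22, p(9)=30, p(10)=42, p(11)=56, p(12)=77, p(13)=101, p(14)=135, p(15)=176, p(16)=231, p(17)=297, p(18)=385, p(19)=490, p(20)=627, p(21)=792, p(22)=1002, p(23)=1255, p(24)=1575, p(25)=1958, p(26)=2436, p(27)=3010, p(28)=3718, p(29)=4565, p(30)=5604, p(31)=6842, p(32)=8349, p(33)=10143, p(34)=12310, p(35)=14883, p(36)=17977, p(37)=21637, p(38)=26015, p(39)=31185, p(40)=37338, p(41)=44583, p(42)=53174, p(43)=63261, p(44)=75175, p(45)=89134, p(46)=105558, p(47)=124754, p(48)=147273, p(49)=173525, p(50)=204226, p(51)=239943, p(52)=281589, p(53)=329931, p(54)=386155, p(55)=451276, p(56)=526823, p(57)=614154, p(58)=715220, p(59)=831820, p(60)=966467, p(61)=1121505, p(62)=1300156, p(63)=1505499, p(64)=1741630, p(65)=2012558, p(66)=2323520, p(67)=2679689, p(68)=3087735, p(69)=3554345, p(70)=4087968, p(71)=4697205, p(72)=5392783, p(73)=6185689, p(74)=7089500, p(75)=8118264, p(76)=9289091, p(77)=10619863, p(78)=12132164, p(79)=13848650, p(80)=15796476, p(81)=18004327, p(82)=20506255, p(83)=23338469, p(84)=26543660, p(85)=30167357, p(86)=34262962, p(87)=38887673, p(88)=44108109, p(89)=49995925, p(90)=56634173, p(91)=64112359, p(92)=72533807, p(93)=82010177, p(94)=92669720, p(95)=104651419, p(96)=118114304, p(97)=133230930, p(98)=150198136, p(99)=169229875, p(100)=190569292, p(101)=214481126, p(102)=241265379, p(103)=271248950, p(104)=304801365, p(105)=342325709, p(106)=384276336, p(107)=431149389, p(108)=483502844, p(109)=541946240, p(110)=607163746, p(111)=679903203, p(112)=761002156, p(113)=851376628, p(114)=952050665, p(115)=1064144451, p(116)=1188908248, p(117)=1327710076, p(118)=1482074143, p(119)=1653668665, p(120)=1844349560, p(121)=2056148051, p(122)=2291320912, p(123)=2552338241, p(124)=2841940500, p(125)=3163127352, p(126)=3519222692, p(127)=3913864295, p(128)=4351078600, p(129)=4835271870, p(130)=5371315400, p(131)=5964539504, p(132)=6620830889, p(133)=7346629512, p(134)=8149040695, p(135)=9035836076, p(136)=10015581680, p(137)=11097645016, p(138)=12292341831, p(139)=13610949895, p(140)=15065878135, p(141)=16670689208, p(142)=18440293320, p(143)=20390982757, p(144)=22540654445, p(145)=24908858009, p(146)=27517052599, p(147)=30388671978, p(148)=33549419497, p(149)=37027355200, p(150)=40853235313.
Final step: p(151) = p(150) + p(149) - p(146) - p(144) + p(139) + p(136) - p(129) - p(125) + p(116) + p(111) - p(100) - p(94) + p(81) + p(74) - p(59) - p(51) + p(34) + p(25) - p(6)
= 40853235313 + 37027355200 - 27517052599 - 22540654445 + 13610949895 + 10015581680 - 4835271870 - 3163127352 + 1188908248 + 679903203 - 190569292 - 92669720 + 18004327 + 7089500 - 831820 - 239943 + 12310 + 1958 - 11
= 45060624582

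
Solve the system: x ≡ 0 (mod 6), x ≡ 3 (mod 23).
72

Using Chinese Remainder Theorem:
M = 6 × 23 = 138
M1 = 23, M2 = 6
y1 = 23^(-1) mod 6 = 5
y2 = 6^(-1) mod 23 = 4
x = (0×23×5 + 3×6×4) mod 138 = 72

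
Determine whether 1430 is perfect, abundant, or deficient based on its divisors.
abundant

Proper divisors of 1430: sum = 1 + 2 + 5 + 10 + 11 + 13 + 22 + 26 + 55 + 65 + 110 + 130 + 143 + 286 + 715 = 1594
Since 1594 > 1430, 1430 is abundant.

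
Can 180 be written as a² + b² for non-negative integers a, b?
6² + 12² (a=6, b=12)

Factorization: 180 = 2^2 × 3^2 × 5
By Fermat: n is sum of two squares iff every prime p ≡ 3 (mod 4) appears to even power.
All primes ≡ 3 (mod 4) appear to even power.
Search a = 0, 1, 2, … for 180 - a² a perfect square: first hit at a = 6: 180 - 36 = 144 = 12².
180 = 6² + 12² = 36 + 144 ✓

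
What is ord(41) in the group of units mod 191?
38

191 is prime, so ord(41) divides φ(191) = 190.
Divisors of 190: 1, 2, 5, 10, 19, 38, 95, 190.
Repeated squaring: 41^1 ≡ 41, 41^2 ≡ 153, 41^4 ≡ 107, 41^8 ≡ 180, 41^16 ≡ 121, 41^32 ≡ 125, 41^64 ≡ 154, 41^128 ≡ 32 (mod 191).
Test 41^d mod 191 for each divisor d in increasing order:
41^1 ≡ 41
41^2 ≡ 153
41^5 = 41^4·41^1 ≡ 185
41^10 = 41^8·41^2 ≡ 36
41^19 = 41^16·41^2·41^1 ≡ 190
41^38 = 41^32·41^4·41^2 ≡ 1  ← first divisor giving 1
The order is 38.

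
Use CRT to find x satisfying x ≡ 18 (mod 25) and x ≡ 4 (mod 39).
43

Using Chinese Remainder Theorem:
M = 25 × 39 = 975
M1 = 39, M2 = 25
y1 = 39^(-1) mod 25 = 9
y2 = 25^(-1) mod 39 = 25
x = (18×39×9 + 4×25×25) mod 975 = 43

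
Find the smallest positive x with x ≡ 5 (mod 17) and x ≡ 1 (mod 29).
175

Using Chinese Remainder Theorem:
M = 17 × 29 = 493
M1 = 29, M2 = 17
y1 = 29^(-1) mod 17 = 10
y2 = 17^(-1) mod 29 = 12
x = (5×29×10 + 1×17×12) mod 493 = 175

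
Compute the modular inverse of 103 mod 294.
157

gcd(103, 294) = 1, so the inverse exists.
Extended Euclidean algorithm on (294, 103):
294 = 2 × 103 + 88  ⟹  88 = (1)·294 + (-2)·103
103 = 1 × 88 + 15  ⟹  15 = (-1)·294 + (3)·103
88 = 5 × 15 + 13  ⟹  13 = (6)·294 + (-17)·103
15 = 1 × 13 + 2  ⟹  2 = (-7)·294 + (20)·103
13 = 6 × 2 + 1  ⟹  1 = (48)·294 + (-137)·103
So (-137)·103 ≡ 1 (mod 294), i.e. 103^(-1) ≡ -137 ≡ 157 (mod 294).
Check: 103 × 157 = 16171 ≡ 1 (mod 294)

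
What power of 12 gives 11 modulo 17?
3

Baby-step giant-step with step n = ⌈√17⌉ = 5.
Baby steps 12^j mod 17 (j:value) for j=0..4: 0:1, 1:12, 2:8, 3:11, 4:13.
h = 11 is already in the table at j=3, so x = 3.
Check: 12^3 ≡ 11 (mod 17).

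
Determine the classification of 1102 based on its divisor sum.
deficient

Proper divisors of 1102: sum = 1 + 2 + 19 + 29 + 38 + 58 + 551 = 698
Since 698 < 1102, 1102 is deficient.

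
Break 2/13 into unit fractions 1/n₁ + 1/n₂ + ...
1/7 + 1/91

Greedy algorithm:
2/13: ceiling(13/2) = 7, use 1/7
1/91: ceiling(91/1) = 91, use 1/91
Result: 2/13 = 1/7 + 1/91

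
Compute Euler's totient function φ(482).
240

482 = 2 × 241
φ(n) = n × ∏(1 - 1/p) for each prime p dividing n
φ(482) = 482 × (1 - 1/2) × (1 - 1/241) = 240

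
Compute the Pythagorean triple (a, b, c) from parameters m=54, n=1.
(2915, 108, 2917)

Euclid's formula: a = m² - n², b = 2mn, c = m² + n²
m = 54, n = 1
a = 54² - 1² = 2916 - 1 = 2915
b = 2 × 54 × 1 = 108
c = 54² + 1² = 2916 + 1 = 2917
Verification: 2915² + 108² = 8497225 + 11664 = 8508889 = 2917² ✓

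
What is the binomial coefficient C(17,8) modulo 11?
0

Using Lucas' theorem:
Write n=17 and k=8 in base 11:
n in base 11: [1, 6]
k in base 11: [0, 8]
C(17,8) mod 11 = ∏ C(n_i, k_i) mod 11
Digit binomials (mod 11): C(1,0) = 1; C(6,8) = 0 (k_i > n_i)
Product: 1 × 0 = 0 ≡ 0 (mod 11)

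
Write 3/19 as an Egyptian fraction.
1/7 + 1/67 + 1/8911

Greedy algorithm:
3/19: ceiling(19/3) = 7, use 1/7
2/133: ceiling(133/2) = 67, use 1/67
1/8911: ceiling(8911/1) = 8911, use 1/8911
Result: 3/19 = 1/7 + 1/67 + 1/8911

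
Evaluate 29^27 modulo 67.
1

Repeated squaring. Binary of 27 = 11011.
29^1 ≡ 29 (mod 67); 29^2 ≡ 37 (mod 67); 29^4 ≡ 29 (mod 67); 29^8 ≡ 37 (mod 67); 29^16 ≡ 29 (mod 67)
29^27 = 29^1 × 29^2 × 29^8 × 29^16 ≡ 1 (mod 67)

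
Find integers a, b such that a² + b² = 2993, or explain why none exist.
17² + 52² (a=17, b=52)

Factorization: 2993 = 41 × 73
By Fermat: n is sum of two squares iff every prime p ≡ 3 (mod 4) appears to even power.
All primes ≡ 3 (mod 4) appear to even power.
Search a = 0, 1, 2, … for 2993 - a² a perfect square: first hit at a = 17: 2993 - 289 = 2704 = 52².
2993 = 17² + 52² = 289 + 2704 ✓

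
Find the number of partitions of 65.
2012558

p(n) counts ways to write n as a sum of positive integers (order ignored).
Euler's pentagonal recurrence: p(k) = p(k-1) + p(k-2) - p(k-5) - p(k-7) + p(k-12) + p(k-15) - ... (offsets j(3j∓1)/2, signs ++--, p(0)=1, p(<0)=0).
DP table for k = 0..64: p(0)=1, p(1)=1, p(2)=2, p(3)=3, p(4)=5, p(5)=7, p(6)=11, p(7)=15, p(8)=22, p(9)=30, p(10)=42, p(11)=56, p(12)=77, p(13)=101, p(14)=135, p(15)=176, p(16)=231, p(17)=297, p(18)=385, p(19)=490, p(20)=627, p(21)=792, p(22)=1002, p(23)=1255, p(24)=1575, p(25)=1958, p(26)=2436, p(27)=3010, p(28)=3718, p(29)=4565, p(30)=5604, p(31)=6842, p(32)=8349, p(33)=10143, p(34)=12310, p(35)=14883, p(36)=17977, p(37)=21637, p(38)=26015, p(39)=31185, p(40)=37338, p(41)=44583, p(42)=53174, p(43)=63261, p(44)=75175, p(45)=89134, p(46)=105558, p(47)=124754, p(48)=147273, p(49)=173525, p(50)=204226, p(51)=239943, p(52)=281589, p(53)=329931, p(54)=386155, p(55)=451276, p(56)=526823, p(57)=614154, p(58)=715220, p(59)=831820, p(60)=966467, p(61)=1121505, p(62)=1300156, p(63)=1505499, p(64)=1741630.
Final step: p(65) = p(64) + p(63) - p(60) - p(58) + p(53) + p(50) - p(43) - p(39) + p(30) + p(25) - p(14) - p(8)
= 1741630 + 1505499 - 966467 - 715220 + 329931 + 204226 - 63261 - 31185 + 5604 + 1958 - 135 - 22
= 2012558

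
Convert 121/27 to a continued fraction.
[4; 2, 13]

Euclidean algorithm steps:
121 = 4 × 27 + 13
27 = 2 × 13 + 1
13 = 13 × 1 + 0
Continued fraction: [4; 2, 13]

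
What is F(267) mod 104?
90

Matrix identity: Q^n = [[F_(n+1), F_n], [F_n, F_(n-1)]] with Q = [[1,1],[1,0]].
n = 267 = 100001011₂. Square-and-multiply, entries mod 104:
Q^1 = [[1,1],[1,0]]
Q^2 = (Q^1)² = [[2,1],[1,1]]
Q^4 = (Q^2)² = [[5,3],[3,2]]
Q^8 = (Q^4)² = [[34,21],[21,13]]
Q^16 = (Q^8)² = [[37,51],[51,90]]
Q^33 = (Q^16)²·Q = [[47,18],[18,29]]
Q^66 = (Q^33)² = [[37,16],[16,21]]
Q^133 = (Q^66)²·Q = [[57,65],[65,96]]
Q^267 = (Q^133)²·Q = [[51,90],[90,65]]
F_267 mod 104 = Q^267[0][1] = 90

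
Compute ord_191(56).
190

191 is prime, so ord(56) divides φ(191) = 190.
Divisors of 190: 1, 2, 5, 10, 19, 38, 95, 190.
Repeated squaring: 56^1 ≡ 56, 56^2 ≡ 80, 56^4 ≡ 97, 56^8 ≡ 50, 56^16 ≡ 17, 56^32 ≡ 98, 56^64 ≡ 54, 56^128 ≡ 51 (mod 191).
Test 56^d mod 191 for each divisor d in increasing order:
56^1 ≡ 56
56^2 ≡ 80
56^5 = 56^4·56^1 ≡ 84
56^10 = 56^8·56^2 ≡ 180
56^19 = 56^16·56^2·56^1 ≡ 142
56^38 = 56^32·56^4·56^2 ≡ 109
56^95 = 56^64·56^16·56^8·56^4·56^2·56^1 ≡ 190
56^190 = 56^128·56^32·56^16·56^8·56^4·56^2 ≡ 1  ← first divisor giving 1
The order is 190.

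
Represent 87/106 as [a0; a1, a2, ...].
[0; 1, 4, 1, 1, 2, 1, 2]

Euclidean algorithm steps:
87 = 0 × 106 + 87
106 = 1 × 87 + 19
87 = 4 × 19 + 11
19 = 1 × 11 + 8
11 = 1 × 8 + 3
8 = 2 × 3 + 2
3 = 1 × 2 + 1
2 = 2 × 1 + 0
Continued fraction: [0; 1, 4, 1, 1, 2, 1, 2]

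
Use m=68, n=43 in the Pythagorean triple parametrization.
(2775, 5848, 6473)

Euclid's formula: a = m² - n², b = 2mn, c = m² + n²
m = 68, n = 43
a = 68² - 43² = 4624 - 1849 = 2775
b = 2 × 68 × 43 = 5848
c = 68² + 43² = 4624 + 1849 = 6473
Verification: 2775² + 5848² = 7700625 + 34199104 = 41899729 = 6473² ✓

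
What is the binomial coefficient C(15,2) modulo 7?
0

Using Lucas' theorem:
Write n=15 and k=2 in base 7:
n in base 7: [2, 1]
k in base 7: [0, 2]
C(15,2) mod 7 = ∏ C(n_i, k_i) mod 7
Digit binomials (mod 7): C(2,0) = 1; C(1,2) = 0 (k_i > n_i)
Product: 1 × 0 = 0 ≡ 0 (mod 7)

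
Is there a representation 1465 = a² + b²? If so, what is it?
13² + 36² (a=13, b=36)

Factorization: 1465 = 5 × 293
By Fermat: n is sum of two squares iff every prime p ≡ 3 (mod 4) appears to even power.
All primes ≡ 3 (mod 4) appear to even power.
Search a = 0, 1, 2, … for 1465 - a² a perfect square: first hit at a = 13: 1465 - 169 = 1296 = 36².
1465 = 13² + 36² = 169 + 1296 ✓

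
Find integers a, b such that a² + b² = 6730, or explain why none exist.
13² + 81² (a=13, b=81)

Factorization: 6730 = 2 × 5 × 673
By Fermat: n is sum of two squares iff every prime p ≡ 3 (mod 4) appears to even power.
All primes ≡ 3 (mod 4) appear to even power.
Search a = 0, 1, 2, … for 6730 - a² a perfect square: first hit at a = 13: 6730 - 169 = 6561 = 81².
6730 = 13² + 81² = 169 + 6561 ✓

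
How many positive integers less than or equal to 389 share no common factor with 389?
388

389 = 389
φ(n) = n × ∏(1 - 1/p) for each prime p dividing n
φ(389) = 389 × (1 - 1/389) = 388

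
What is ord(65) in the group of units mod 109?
108

109 is prime, so ord(65) divides φ(109) = 108.
Divisors of 108: 1, 2, 3, 4, 6, 9, 12, 18, 27, 36, 54, 108.
Repeated squaring: 65^1 ≡ 65, 65^2 ≡ 83, 65^4 ≡ 22, 65^8 ≡ 48, 65^16 ≡ 15, 65^32 ≡ 7, 65^64 ≡ 49 (mod 109).
Test 65^d mod 109 for each divisor d in increasing order:
65^1 ≡ 65
65^2 ≡ 83
65^3 = 65^2·65^1 ≡ 54
65^4 ≡ 22
65^6 = 65^4·65^2 ≡ 82
65^9 = 65^8·65^1 ≡ 68
65^12 = 65^8·65^4 ≡ 75
65^18 = 65^16·65^2 ≡ 46
65^27 = 65^16·65^8·65^2·65^1 ≡ 76
65^36 = 65^32·65^4 ≡ 45
65^54 = 65^32·65^16·65^4·65^2 ≡ 108
65^108 = 65^64·65^32·65^8·65^4 ≡ 1  ← first divisor giving 1
The order is 108.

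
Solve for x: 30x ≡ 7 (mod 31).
x ≡ 24 (mod 31)

gcd(30, 31) = 1, which divides 7, so solutions exist.
Find 30^(-1) mod 31 by the extended Euclidean algorithm:
31 = 1 × 30 + 1  ⟹  1 = (1)·31 + (-1)·30
So (-1)·30 ≡ 1 (mod 31), i.e. 30^(-1) ≡ -1 ≡ 30 (mod 31).
x ≡ 30 × 7 = 210 ≡ 24 (mod 31).
Check: 30 × 24 = 720 ≡ 7 (mod 31).
Unique solution: x ≡ 24 (mod 31)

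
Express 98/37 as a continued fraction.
[2; 1, 1, 1, 5, 2]

Euclidean algorithm steps:
98 = 2 × 37 + 24
37 = 1 × 24 + 13
24 = 1 × 13 + 11
13 = 1 × 11 + 2
11 = 5 × 2 + 1
2 = 2 × 1 + 0
Continued fraction: [2; 1, 1, 1, 5, 2]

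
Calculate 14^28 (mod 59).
21

Repeated squaring. Binary of 28 = 11100.
14^1 ≡ 14 (mod 59); 14^2 ≡ 19 (mod 59); 14^4 ≡ 7 (mod 59); 14^8 ≡ 49 (mod 59); 14^16 ≡ 41 (mod 59)
14^28 = 14^4 × 14^8 × 14^16 ≡ 21 (mod 59)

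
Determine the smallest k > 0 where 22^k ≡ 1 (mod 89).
22

89 is prime, so ord(22) divides φ(89) = 88.
Divisors of 88: 1, 2, 4, 8, 11, 22, 44, 88.
Repeated squaring: 22^1 ≡ 22, 22^2 ≡ 39, 22^4 ≡ 8, 22^8 ≡ 64, 22^16 ≡ 2, 22^32 ≡ 4, 22^64 ≡ 16 (mod 89).
Test 22^d mod 89 for each divisor d in increasing order:
22^1 ≡ 22
22^2 ≡ 39
22^4 ≡ 8
22^8 ≡ 64
22^11 = 22^8·22^2·22^1 ≡ 88
22^22 = 22^16·22^4·22^2 ≡ 1  ← first divisor giving 1
The order is 22.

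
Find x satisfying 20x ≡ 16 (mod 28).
x ≡ 5 (mod 7)

gcd(20, 28) = 4, which divides 16, so solutions exist.
Divide through by 4: 5x ≡ 4 (mod 7).
Find 5^(-1) mod 7 by the extended Euclidean algorithm:
7 = 1 × 5 + 2  ⟹  2 = (1)·7 + (-1)·5
5 = 2 × 2 + 1  ⟹  1 = (-2)·7 + (3)·5
So (3)·5 ≡ 1 (mod 7), i.e. 5^(-1) ≡ 3 (mod 7).
x ≡ 3 × 4 = 12 ≡ 5 (mod 7).
Check: 20 × 5 = 100 ≡ 16 (mod 28).
x ≡ 5 (mod 7), giving 4 solutions mod 28.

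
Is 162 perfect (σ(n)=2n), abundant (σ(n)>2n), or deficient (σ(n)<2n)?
abundant

Proper divisors of 162: sum = 1 + 2 + 3 + 6 + 9 + 18 + 27 + 54 + 81 = 201
Since 201 > 162, 162 is abundant.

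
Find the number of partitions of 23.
1255

p(n) counts ways to write n as a sum of positive integers (order ignored).
Euler's pentagonal recurrence: p(k) = p(k-1) + p(k-2) - p(k-5) - p(k-7) + p(k-12) + p(k-15) - ... (offsets j(3j∓1)/2, signs ++--, p(0)=1, p(<0)=0).
DP table for k = 0..22: p(0)=1, p(1)=1, p(2)=2, p(3)=3, p(4)=5, p(5)=7, p(6)=11, p(7)=15, p(8)=22, p(9)=30, p(10)=42, p(11)=56, p(12)=77, p(13)=101, p(14)=135, p(15)=176, p(16)=231, p(17)=297, p(18)=385, p(19)=490, p(20)=627, p(21)=792, p(22)=1002.
Final step: p(23) = p(22) + p(21) - p(18) - p(16) + p(11) + p(8) - p(1)
= 1002 + 792 - 385 - 231 + 56 + 22 - 1
= 1255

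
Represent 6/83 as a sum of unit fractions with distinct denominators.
1/14 + 1/1162

Greedy algorithm:
6/83: ceiling(83/6) = 14, use 1/14
1/1162: ceiling(1162/1) = 1162, use 1/1162
Result: 6/83 = 1/14 + 1/1162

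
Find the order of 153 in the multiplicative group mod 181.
180

181 is prime, so ord(153) divides φ(181) = 180.
Divisors of 180: 1, 2, 3, 4, 5, 6, 9, 10, 12, 15, 18, 20, 30, 36, 45, 60, 90, 180.
Repeated squaring: 153^1 ≡ 153, 153^2 ≡ 60, 153^4 ≡ 161, 153^8 ≡ 38, 153^16 ≡ 177, 153^32 ≡ 16, 153^64 ≡ 75, 153^128 ≡ 14 (mod 181).
Test 153^d mod 181 for each divisor d in increasing order:
153^1 ≡ 153
153^2 ≡ 60
153^3 = 153^2·153^1 ≡ 130
153^4 ≡ 161
153^5 = 153^4·153^1 ≡ 17
153^6 = 153^4·153^2 ≡ 67
153^9 = 153^8·153^1 ≡ 22
153^10 = 153^8·153^2 ≡ 108
153^12 = 153^8·153^4 ≡ 145
153^15 = 153^8·153^4·153^2·153^1 ≡ 26
153^18 = 153^16·153^2 ≡ 122
153^20 = 153^16·153^4 ≡ 80
153^30 = 153^16·153^8·153^4·153^2 ≡ 133
153^36 = 153^32·153^4 ≡ 42
153^45 = 153^32·153^8·153^4·153^1 ≡ 19
153^60 = 153^32·153^16·153^8·153^4 ≡ 132
153^90 = 153^64·153^16·153^8·153^2 ≡ 180
153^180 = 153^128·153^32·153^16·153^4 ≡ 1  ← first divisor giving 1
The order is 180.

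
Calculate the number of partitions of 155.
66493182097

p(n) counts ways to write n as a sum of positive integers (order ignored).
Euler's pentagonal recurrence: p(k) = p(k-1) + p(k-2) - p(k-5) - p(k-7) + p(k-12) + p(k-15) - ... (offsets j(3j∓1)/2, signs ++--, p(0)=1, p(<0)=0).
DP table for k = 0..154: p(0)=1, p(1)=1, p(2)=2, p(3)=3, p(4)=5, p(5)=7, p(6)=11, p(7)=15, p(8)=22, p(9)=30, p(10)=42, p(11)=56, p(12)=77, p(13)=101, p(14)=135, p(15)=176, p(16)=231, p(17)=297, p(18)=385, p(19)=490, p(20)=627, p(21)=792, p(22)=1002, p(23)=1255, p(24)=1575, p(25)=1958, p(26)=2436, p(27)=3010, p(28)=3718, p(29)=4565, p(30)=5604, p(31)=6842, p(32)=8349, p(33)=10143, p(34)=12310, p(35)=14883, p(36)=17977, p(37)=21637, p(38)=26015, p(39)=31185, p(40)=37338, p(41)=44583, p(42)=53174, p(43)=63261, p(44)=75175, p(45)=89134, p(46)=105558, p(47)=124754, p(48)=147273, p(49)=173525, p(50)=204226, p(51)=239943, p(52)=281589, p(53)=329931, p(54)=386155, p(55)=451276, p(56)=526823, p(57)=614154, p(58)=715220, p(59)=831820, p(60)=966467, p(61)=1121505, p(62)=1300156, p(63)=1505499, p(64)=1741630, p(65)=2012558, p(66)=2323520, p(67)=2679689, p(68)=3087735, p(69)=3554345, p(70)=4087968, p(71)=4697205, p(72)=5392783, p(73)=6185689, p(74)=7089500, p(75)=8118264, p(76)=9289091, p(77)=10619863, p(78)=12132164, p(79)=13848650, p(80)=15796476, p(81)=18004327, p(82)=20506255, p(83)=23338469, p(84)=26543660, p(85)=30167357, p(86)=34262962, p(87)=38887673, p(88)=44108109, p(89)=49995925, p(90)=56634173, p(91)=64112359, p(92)=72533807, p(93)=82010177, p(94)=92669720, p(95)=104651419, p(96)=118114304, p(97)=133230930, p(98)=150198136, p(99)=169229875, p(100)=190569292, p(101)=214481126, p(102)=241265379, p(103)=271248950, p(104)=304801365, p(105)=342325709, p(106)=384276336, p(107)=431149389, p(108)=483502844, p(109)=541946240, p(110)=607163746, p(111)=679903203, p(112)=761002156, p(113)=851376628, p(114)=952050665, p(115)=1064144451, p(116)=1188908248, p(117)=1327710076, p(118)=1482074143, p(119)=1653668665, p(120)=1844349560, p(121)=2056148051, p(122)=2291320912, p(123)=2552338241, p(124)=2841940500, p(125)=3163127352, p(126)=3519222692, p(127)=3913864295, p(128)=4351078600, p(129)=4835271870, p(130)=5371315400, p(131)=5964539504, p(132)=6620830889, p(133)=7346629512, p(134)=8149040695, p(135)=9035836076, p(136)=10015581680, p(137)=11097645016, p(138)=12292341831, p(139)=13610949895, p(140)=15065878135, p(141)=16670689208, p(142)=18440293320, p(143)=20390982757, p(144)=22540654445, p(145)=24908858009, p(146)=27517052599, p(147)=30388671978, p(148)=33549419497, p(149)=37027355200, p(150)=40853235313, p(151)=45060624582, p(152)=49686288421, p(153)=54770336324, p(154)=60356673280.
Final step: p(155) = p(154) + p(153) - p(150) - p(148) + p(143) + p(140) - p(133) - p(129) + p(120) + p(115) - p(104) - p(98) + p(85) + p(78) - p(63) - p(55) + p(38) + p(29) - p(10) - p(0)
= 60356673280 + 54770336324 - 40853235313 - 33549419497 + 20390982757 + 15065878135 - 7346629512 - 4835271870 + 1844349560 + 1064144451 - 304801365 - 150198136 + 30167357 + 12132164 - 1505499 - 451276 + 26015 + 4565 - 42 - 1
= 66493182097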